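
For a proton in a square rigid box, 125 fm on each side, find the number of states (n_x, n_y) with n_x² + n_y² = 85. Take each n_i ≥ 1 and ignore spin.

degeneracy = 4

The level has n_x² + n_y² = 85. The ordered positive-integer solutions are (2, 9), (6, 7), (7, 6), (9, 2).
That gives 4 states.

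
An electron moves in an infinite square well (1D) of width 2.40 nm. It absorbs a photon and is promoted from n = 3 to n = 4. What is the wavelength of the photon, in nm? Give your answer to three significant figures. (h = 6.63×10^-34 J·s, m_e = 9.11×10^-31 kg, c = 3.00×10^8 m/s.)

λ = 2.71×10^3 nm

E_1 = h²/(8m_eL²) = 1.047×10^-20 J, so ΔE = (4² − 3²)E_1 = 7.329×10^-20 J.
λ = hc/ΔE = (6.63×10^-34·3.00×10^8)/7.329×10^-20 = 2.71×10^-6 m = 2.71×10^3 nm.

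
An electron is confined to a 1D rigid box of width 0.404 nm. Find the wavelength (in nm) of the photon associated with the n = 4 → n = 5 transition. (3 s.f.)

E_1 = h²/(8m_eL²) = 3.691×10^-19 J, so ΔE = (5² − 4²)E_1 = 3.322×10^-18 J.
λ = hc/ΔE = (6.626×10^-34·2.998×10^8)/3.322×10^-18 = 5.98×10^-8 m = 59.8 nm.

λ = 59.8 nm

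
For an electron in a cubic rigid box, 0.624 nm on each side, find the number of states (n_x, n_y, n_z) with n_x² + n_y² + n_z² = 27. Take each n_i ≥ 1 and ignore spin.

The level has n_x² + n_y² + n_z² = 27. The ordered positive-integer solutions are (1, 1, 5), (1, 5, 1), (3, 3, 3), (5, 1, 1).
That gives 4 states.

degeneracy = 4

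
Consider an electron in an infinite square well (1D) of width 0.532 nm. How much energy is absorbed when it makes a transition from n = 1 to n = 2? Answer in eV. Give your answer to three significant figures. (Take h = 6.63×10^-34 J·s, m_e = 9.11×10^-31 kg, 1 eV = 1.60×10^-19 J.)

|ΔE| = 4.00 eV

E_1 = h²/(8m_eL²) = 2.131×10^-19 J.
|ΔE| = |1² − 2²|·E_1 = 3·2.131×10^-19 J = 6.393×10^-19 J = 4.00 eV.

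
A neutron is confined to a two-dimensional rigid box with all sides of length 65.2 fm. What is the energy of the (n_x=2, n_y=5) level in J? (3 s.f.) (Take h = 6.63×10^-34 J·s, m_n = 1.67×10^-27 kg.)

E = 2.24×10^-13 J

For a 2D rectangular well E = (h²/8m_n)·Σ n_i²/L_i² = (6.63×10^-34)²/(8·1.67×10^-27) · [2²/(65.2 fm)² + 5²/(65.2 fm)²].
Evaluating gives E = 2.24×10^-13 J.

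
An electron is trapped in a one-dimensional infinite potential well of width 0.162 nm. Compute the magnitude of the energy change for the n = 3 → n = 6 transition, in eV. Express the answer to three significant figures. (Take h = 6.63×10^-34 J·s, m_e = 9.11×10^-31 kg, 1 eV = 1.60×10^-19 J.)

E_1 = h²/(8m_eL²) = 2.298×10^-18 J.
|ΔE| = |3² − 6²|·E_1 = 27·2.298×10^-18 J = 6.205×10^-17 J = 388 eV.

|ΔE| = 388 eV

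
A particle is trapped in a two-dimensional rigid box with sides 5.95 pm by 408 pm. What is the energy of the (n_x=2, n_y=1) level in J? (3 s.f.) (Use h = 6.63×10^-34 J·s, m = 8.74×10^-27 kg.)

For a 2D rectangular well E = (h²/8m)·Σ n_i²/L_i² = (6.63×10^-34)²/(8·8.74×10^-27) · [2²/(5.95 pm)² + 1²/(408 pm)²].
Evaluating gives E = 7.10×10^-19 J.

E = 7.10×10^-19 J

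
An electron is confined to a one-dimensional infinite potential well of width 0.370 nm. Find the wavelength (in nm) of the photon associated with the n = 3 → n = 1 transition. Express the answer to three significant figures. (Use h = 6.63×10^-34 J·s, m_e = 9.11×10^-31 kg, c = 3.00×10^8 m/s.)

λ = 56.4 nm

E_1 = h²/(8m_eL²) = 4.406×10^-19 J, so ΔE = (3² − 1²)E_1 = 3.525×10^-18 J.
λ = hc/ΔE = (6.63×10^-34·3.00×10^8)/3.525×10^-18 = 5.64×10^-8 m = 56.4 nm.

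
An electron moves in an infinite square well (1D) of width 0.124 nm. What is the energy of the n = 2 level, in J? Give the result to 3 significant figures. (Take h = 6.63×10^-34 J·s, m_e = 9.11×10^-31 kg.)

E_2 = 1.57×10^-17 J

For an infinite well E_n = n²h²/(8m_eL²), so E_1 = h²/(8m_eL²) = (6.63×10^-34)²/(8·9.11×10^-31·(1.24×10^-10 m)²) = 3.923×10^-18 J.
Then E_2 = 2²·E_1 = 4·3.923×10^-18 J = 1.57×10^-17 J.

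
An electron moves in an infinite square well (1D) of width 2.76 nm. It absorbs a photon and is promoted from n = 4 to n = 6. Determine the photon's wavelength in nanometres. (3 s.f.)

λ = 1.26×10^3 nm

E_1 = h²/(8m_eL²) = 7.909×10^-21 J, so ΔE = (6² − 4²)E_1 = 1.582×10^-19 J.
λ = hc/ΔE = (6.626×10^-34·2.998×10^8)/1.582×10^-19 = 1.26×10^-6 m = 1.26×10^3 nm.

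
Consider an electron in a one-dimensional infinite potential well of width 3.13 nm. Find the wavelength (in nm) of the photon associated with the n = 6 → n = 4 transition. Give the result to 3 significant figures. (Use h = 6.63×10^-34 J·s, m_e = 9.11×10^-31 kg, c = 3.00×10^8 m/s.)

E_1 = h²/(8m_eL²) = 6.156×10^-21 J, so ΔE = (6² − 4²)E_1 = 1.231×10^-19 J.
λ = hc/ΔE = (6.63×10^-34·3.00×10^8)/1.231×10^-19 = 1.62×10^-6 m = 1.62×10^3 nm.

λ = 1.62×10^3 nm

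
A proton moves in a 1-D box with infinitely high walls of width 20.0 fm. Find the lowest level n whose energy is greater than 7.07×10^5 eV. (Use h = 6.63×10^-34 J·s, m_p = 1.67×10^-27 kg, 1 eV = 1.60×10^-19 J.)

n = 2

E_1 = h²/(8m_pL²) = 8.225×10^-14 J = 5.141×10^5 eV.
Need n² > 7.07×10^5/5.141×10^5 = 1.375, i.e. n > 1.173.
The smallest integer satisfying this is n = 2.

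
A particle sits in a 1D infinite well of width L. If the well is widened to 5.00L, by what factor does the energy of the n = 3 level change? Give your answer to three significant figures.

E_n ∝ 1/L², so the energy scales by 1/5.00² = 0.0400.

0.0400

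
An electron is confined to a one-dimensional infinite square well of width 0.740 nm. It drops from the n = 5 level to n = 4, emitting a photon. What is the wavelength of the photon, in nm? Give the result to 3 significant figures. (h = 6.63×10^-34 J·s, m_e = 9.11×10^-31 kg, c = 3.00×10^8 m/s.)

λ = 201 nm

E_1 = h²/(8m_eL²) = 1.101×10^-19 J, so ΔE = (5² − 4²)E_1 = 9.909×10^-19 J.
λ = hc/ΔE = (6.63×10^-34·3.00×10^8)/9.909×10^-19 = 2.01×10^-7 m = 201 nm.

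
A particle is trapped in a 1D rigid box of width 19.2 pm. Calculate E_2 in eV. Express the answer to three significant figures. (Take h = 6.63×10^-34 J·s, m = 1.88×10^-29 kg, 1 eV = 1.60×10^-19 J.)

E_2 = 198 eV

For an infinite well E_n = n²h²/(8mL²), so E_1 = h²/(8mL²) = (6.63×10^-34)²/(8·1.88×10^-29·(1.92×10^-11 m)²) = 7.928×10^-18 J.
Then E_2 = 2²·E_1 = 4·7.928×10^-18 J = 3.171×10^-17 J.
Converting, E_2 = 3.171×10^-17 J / (1.60×10^-19 J/eV) = 198 eV.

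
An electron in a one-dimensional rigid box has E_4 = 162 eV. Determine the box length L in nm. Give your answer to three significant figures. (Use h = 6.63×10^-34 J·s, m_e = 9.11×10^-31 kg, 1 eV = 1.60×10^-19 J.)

From E_n = n²h²/(8m_eL²), L = n·h/√(8m_eE_n).
E_4 = 162 eV = 2.592×10^-17 J, so L = 4·6.63×10^-34/√(8·9.11×10^-31·2.592×10^-17) = 1.93×10^-10 m = 0.193 nm.

L = 0.193 nm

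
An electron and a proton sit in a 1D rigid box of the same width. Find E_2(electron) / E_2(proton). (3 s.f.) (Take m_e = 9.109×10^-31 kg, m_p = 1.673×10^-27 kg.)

E_n ∝ 1/m at fixed n and L, so the ratio is m_p/m_e = 1.673×10^-27/9.109×10^-31 = 1.84×10^3.

1.84×10^3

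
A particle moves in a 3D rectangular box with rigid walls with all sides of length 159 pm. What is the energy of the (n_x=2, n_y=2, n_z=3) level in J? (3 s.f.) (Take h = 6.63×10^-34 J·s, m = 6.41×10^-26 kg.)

E = 5.76×10^-22 J

For a 3D rectangular well E = (h²/8m)·Σ n_i²/L_i² = (6.63×10^-34)²/(8·6.41×10^-26) · [2²/(159 pm)² + 2²/(159 pm)² + 3²/(159 pm)²].
Evaluating gives E = 5.76×10^-22 J.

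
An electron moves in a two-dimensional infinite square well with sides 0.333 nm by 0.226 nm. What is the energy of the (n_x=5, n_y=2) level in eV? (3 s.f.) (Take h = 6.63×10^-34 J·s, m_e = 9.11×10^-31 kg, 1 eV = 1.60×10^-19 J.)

For a 2D rectangular well E = (h²/8m_e)·Σ n_i²/L_i² = (6.63×10^-34)²/(8·9.11×10^-31) · [5²/(0.333 nm)² + 2²/(0.226 nm)²].
Evaluating gives E = 1.832×10^-17 J = 115 eV.

E = 115 eV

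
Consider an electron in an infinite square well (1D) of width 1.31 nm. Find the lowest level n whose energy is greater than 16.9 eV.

E_1 = h²/(8m_eL²) = 3.511×10^-20 J = 0.2192 eV.
Need n² > 16.9/0.2192 = 77.10, i.e. n > 8.781.
The smallest integer satisfying this is n = 9.

n = 9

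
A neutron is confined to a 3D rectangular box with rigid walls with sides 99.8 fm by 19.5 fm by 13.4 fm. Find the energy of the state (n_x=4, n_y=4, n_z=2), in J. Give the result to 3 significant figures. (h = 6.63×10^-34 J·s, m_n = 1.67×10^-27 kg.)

E = 2.17×10^-12 J

For a 3D rectangular well E = (h²/8m_n)·Σ n_i²/L_i² = (6.63×10^-34)²/(8·1.67×10^-27) · [4²/(99.8 fm)² + 4²/(19.5 fm)² + 2²/(13.4 fm)²].
Evaluating gives E = 2.17×10^-12 J.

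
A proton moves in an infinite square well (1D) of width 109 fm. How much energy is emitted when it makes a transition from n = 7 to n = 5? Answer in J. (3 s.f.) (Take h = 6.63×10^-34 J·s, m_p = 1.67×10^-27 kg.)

|ΔE| = 6.65×10^-14 J

E_1 = h²/(8m_pL²) = 2.769×10^-15 J.
|ΔE| = |7² − 5²|·E_1 = 24·2.769×10^-15 J = 6.65×10^-14 J.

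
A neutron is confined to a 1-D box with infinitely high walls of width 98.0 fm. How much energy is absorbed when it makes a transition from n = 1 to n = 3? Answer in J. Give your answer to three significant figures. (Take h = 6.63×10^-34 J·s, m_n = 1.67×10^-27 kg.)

|ΔE| = 2.74×10^-14 J

E_1 = h²/(8m_nL²) = 3.426×10^-15 J.
|ΔE| = |1² − 3²|·E_1 = 8·3.426×10^-15 J = 2.74×10^-14 J.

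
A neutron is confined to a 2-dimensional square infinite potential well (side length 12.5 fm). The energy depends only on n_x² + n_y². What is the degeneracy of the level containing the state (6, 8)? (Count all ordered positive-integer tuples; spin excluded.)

The level has n_x² + n_y² = 100. The ordered positive-integer solutions are (6, 8), (8, 6).
That gives 2 states.

degeneracy = 2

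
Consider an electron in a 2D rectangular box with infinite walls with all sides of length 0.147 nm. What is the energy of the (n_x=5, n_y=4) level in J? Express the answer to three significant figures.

For a 2D rectangular well E = (h²/8m_e)·Σ n_i²/L_i² = (6.626×10^-34)²/(8·9.109×10^-31) · [5²/(0.147 nm)² + 4²/(0.147 nm)²].
Evaluating gives E = 1.14×10^-16 J.

E = 1.14×10^-16 J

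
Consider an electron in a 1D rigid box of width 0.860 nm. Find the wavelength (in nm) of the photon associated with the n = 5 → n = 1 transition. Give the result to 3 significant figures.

λ = 102 nm

E_1 = h²/(8m_eL²) = 8.146×10^-20 J, so ΔE = (5² − 1²)E_1 = 1.955×10^-18 J.
λ = hc/ΔE = (6.626×10^-34·2.998×10^8)/1.955×10^-18 = 1.02×10^-7 m = 102 nm.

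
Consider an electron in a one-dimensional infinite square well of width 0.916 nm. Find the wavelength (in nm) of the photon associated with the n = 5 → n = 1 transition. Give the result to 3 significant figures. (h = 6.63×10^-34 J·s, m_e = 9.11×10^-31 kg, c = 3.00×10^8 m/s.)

λ = 115 nm

E_1 = h²/(8m_eL²) = 7.188×10^-20 J, so ΔE = (5² − 1²)E_1 = 1.725×10^-18 J.
λ = hc/ΔE = (6.63×10^-34·3.00×10^8)/1.725×10^-18 = 1.15×10^-7 m = 115 nm.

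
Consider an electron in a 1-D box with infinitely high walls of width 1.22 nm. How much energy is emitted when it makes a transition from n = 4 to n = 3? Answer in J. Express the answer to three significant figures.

E_1 = h²/(8m_eL²) = 4.048×10^-20 J.
|ΔE| = |4² − 3²|·E_1 = 7·4.048×10^-20 J = 2.83×10^-19 J.

|ΔE| = 2.83×10^-19 J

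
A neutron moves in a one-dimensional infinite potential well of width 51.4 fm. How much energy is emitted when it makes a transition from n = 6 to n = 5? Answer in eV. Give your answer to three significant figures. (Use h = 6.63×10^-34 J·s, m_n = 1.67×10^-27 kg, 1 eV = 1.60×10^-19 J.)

E_1 = h²/(8m_nL²) = 1.245×10^-14 J.
|ΔE| = |6² − 5²|·E_1 = 11·1.245×10^-14 J = 1.369×10^-13 J = 8.56×10^5 eV.

|ΔE| = 8.56×10^5 eV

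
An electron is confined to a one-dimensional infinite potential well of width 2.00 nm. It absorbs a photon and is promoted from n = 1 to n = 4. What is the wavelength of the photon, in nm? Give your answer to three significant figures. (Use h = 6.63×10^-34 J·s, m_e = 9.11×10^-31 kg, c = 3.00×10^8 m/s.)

λ = 879 nm

E_1 = h²/(8m_eL²) = 1.508×10^-20 J, so ΔE = (4² − 1²)E_1 = 2.262×10^-19 J.
λ = hc/ΔE = (6.63×10^-34·3.00×10^8)/2.262×10^-19 = 8.79×10^-7 m = 879 nm.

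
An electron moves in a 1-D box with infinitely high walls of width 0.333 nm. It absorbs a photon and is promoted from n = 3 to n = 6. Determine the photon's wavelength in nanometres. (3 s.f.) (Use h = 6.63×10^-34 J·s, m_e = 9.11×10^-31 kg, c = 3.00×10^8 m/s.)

λ = 13.5 nm

E_1 = h²/(8m_eL²) = 5.439×10^-19 J, so ΔE = (6² − 3²)E_1 = 1.469×10^-17 J.
λ = hc/ΔE = (6.63×10^-34·3.00×10^8)/1.469×10^-17 = 1.35×10^-8 m = 13.5 nm.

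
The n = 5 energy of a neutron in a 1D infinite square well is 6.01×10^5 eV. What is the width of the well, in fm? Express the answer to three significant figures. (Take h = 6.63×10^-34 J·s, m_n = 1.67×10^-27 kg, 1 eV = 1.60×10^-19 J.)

From E_n = n²h²/(8m_nL²), L = n·h/√(8m_nE_n).
E_5 = 6.01×10^5 eV = 9.616×10^-14 J, so L = 5·6.63×10^-34/√(8·1.67×10^-27·9.616×10^-14) = 9.25×10^-14 m = 92.5 fm.

L = 92.5 fm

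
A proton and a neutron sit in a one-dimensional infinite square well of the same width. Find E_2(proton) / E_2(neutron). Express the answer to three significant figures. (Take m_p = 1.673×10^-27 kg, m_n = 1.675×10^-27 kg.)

E_n ∝ 1/m at fixed n and L, so the ratio is m_n/m_p = 1.675×10^-27/1.673×10^-27 = 1.00.

1.00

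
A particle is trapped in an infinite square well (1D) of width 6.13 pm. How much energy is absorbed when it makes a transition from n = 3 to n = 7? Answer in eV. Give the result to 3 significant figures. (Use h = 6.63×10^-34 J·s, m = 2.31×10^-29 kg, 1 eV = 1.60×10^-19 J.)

|ΔE| = 1.58×10^4 eV

E_1 = h²/(8mL²) = 6.330×10^-17 J.
|ΔE| = |3² − 7²|·E_1 = 40·6.330×10^-17 J = 2.532×10^-15 J = 1.58×10^4 eV.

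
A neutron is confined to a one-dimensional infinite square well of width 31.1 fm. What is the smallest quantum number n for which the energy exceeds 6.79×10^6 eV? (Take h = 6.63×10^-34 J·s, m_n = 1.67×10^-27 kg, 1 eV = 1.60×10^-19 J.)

E_1 = h²/(8m_nL²) = 3.402×10^-14 J = 2.126×10^5 eV.
Need n² > 6.79×10^6/2.126×10^5 = 31.94, i.e. n > 5.652.
The smallest integer satisfying this is n = 6.

n = 6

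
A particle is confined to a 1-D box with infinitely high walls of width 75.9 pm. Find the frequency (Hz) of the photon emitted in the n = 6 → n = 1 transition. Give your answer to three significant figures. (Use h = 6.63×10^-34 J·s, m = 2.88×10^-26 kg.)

E_1 = h²/(8mL²) = 3.312×10^-22 J and ΔE = (6² − 1²)E_1 = 1.159×10^-20 J.
f = ΔE/h = 1.159×10^-20/6.63×10^-34 = 1.75×10^13 Hz.

f = 1.75×10^13 Hz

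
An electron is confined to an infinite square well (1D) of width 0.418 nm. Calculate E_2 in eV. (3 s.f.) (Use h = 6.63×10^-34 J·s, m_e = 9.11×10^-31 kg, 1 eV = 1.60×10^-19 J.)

For an infinite well E_n = n²h²/(8m_eL²), so E_1 = h²/(8m_eL²) = (6.63×10^-34)²/(8·9.11×10^-31·(4.18×10^-10 m)²) = 3.452×10^-19 J.
Then E_2 = 2²·E_1 = 4·3.452×10^-19 J = 1.381×10^-18 J.
Converting, E_2 = 1.381×10^-18 J / (1.60×10^-19 J/eV) = 8.63 eV.

E_2 = 8.63 eV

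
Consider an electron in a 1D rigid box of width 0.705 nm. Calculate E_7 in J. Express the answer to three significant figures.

E_7 = 5.94×10^-18 J

For an infinite well E_n = n²h²/(8m_eL²), so E_1 = h²/(8m_eL²) = (6.626×10^-34)²/(8·9.109×10^-31·(7.05×10^-10 m)²) = 1.212×10^-19 J.
Then E_7 = 7²·E_1 = 49·1.212×10^-19 J = 5.94×10^-18 J.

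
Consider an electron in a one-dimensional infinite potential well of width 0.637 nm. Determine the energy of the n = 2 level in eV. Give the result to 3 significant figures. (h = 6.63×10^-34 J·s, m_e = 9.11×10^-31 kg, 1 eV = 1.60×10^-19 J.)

E_2 = 3.72 eV

For an infinite well E_n = n²h²/(8m_eL²), so E_1 = h²/(8m_eL²) = (6.63×10^-34)²/(8·9.11×10^-31·(6.37×10^-10 m)²) = 1.486×10^-19 J.
Then E_2 = 2²·E_1 = 4·1.486×10^-19 J = 5.944×10^-19 J.
Converting, E_2 = 5.944×10^-19 J / (1.60×10^-19 J/eV) = 3.72 eV.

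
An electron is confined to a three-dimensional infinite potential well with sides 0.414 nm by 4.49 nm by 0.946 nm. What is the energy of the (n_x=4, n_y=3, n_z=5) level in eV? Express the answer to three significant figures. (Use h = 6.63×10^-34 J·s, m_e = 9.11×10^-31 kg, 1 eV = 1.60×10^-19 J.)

E = 45.9 eV

For a 3D rectangular well E = (h²/8m_e)·Σ n_i²/L_i² = (6.63×10^-34)²/(8·9.11×10^-31) · [4²/(0.414 nm)² + 3²/(4.49 nm)² + 5²/(0.946 nm)²].
Evaluating gives E = 7.342×10^-18 J = 45.9 eV.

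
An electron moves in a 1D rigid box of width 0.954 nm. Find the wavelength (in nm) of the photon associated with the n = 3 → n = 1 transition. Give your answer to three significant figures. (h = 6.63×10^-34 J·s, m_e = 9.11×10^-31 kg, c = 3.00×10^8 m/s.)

E_1 = h²/(8m_eL²) = 6.627×10^-20 J, so ΔE = (3² − 1²)E_1 = 5.302×10^-19 J.
λ = hc/ΔE = (6.63×10^-34·3.00×10^8)/5.302×10^-19 = 3.75×10^-7 m = 375 nm.

λ = 375 nm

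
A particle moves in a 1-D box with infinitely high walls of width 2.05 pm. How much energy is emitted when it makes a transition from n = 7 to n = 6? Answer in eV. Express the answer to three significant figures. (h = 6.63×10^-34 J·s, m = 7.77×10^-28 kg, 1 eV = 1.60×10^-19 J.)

E_1 = h²/(8mL²) = 1.683×10^-17 J.
|ΔE| = |7² − 6²|·E_1 = 13·1.683×10^-17 J = 2.188×10^-16 J = 1.37×10^3 eV.

|ΔE| = 1.37×10^3 eV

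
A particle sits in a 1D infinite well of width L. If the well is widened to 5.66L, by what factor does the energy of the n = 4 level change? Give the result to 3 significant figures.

0.0312

E_n ∝ 1/L², so the energy scales by 1/5.66² = 0.0312.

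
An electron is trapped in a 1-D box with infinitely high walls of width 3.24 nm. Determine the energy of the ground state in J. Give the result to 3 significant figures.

E_1 = 5.74×10^-21 J

For an infinite well E_n = n²h²/(8m_eL²), so E_1 = h²/(8m_eL²) = (6.626×10^-34)²/(8·9.109×10^-31·(3.24×10^-9 m)²) = 5.739×10^-21 J.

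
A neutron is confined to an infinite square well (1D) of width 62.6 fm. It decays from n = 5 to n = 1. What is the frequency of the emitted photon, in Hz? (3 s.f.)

f = 3.03×10^20 Hz

E_1 = h²/(8m_nL²) = 8.361×10^-15 J and ΔE = (5² − 1²)E_1 = 2.007×10^-13 J.
f = ΔE/h = 2.007×10^-13/6.626×10^-34 = 3.03×10^20 Hz.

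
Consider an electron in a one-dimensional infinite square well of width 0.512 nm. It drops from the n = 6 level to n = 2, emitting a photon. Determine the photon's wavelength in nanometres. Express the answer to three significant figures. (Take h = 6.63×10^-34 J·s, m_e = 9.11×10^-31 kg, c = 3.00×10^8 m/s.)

λ = 27.0 nm

E_1 = h²/(8m_eL²) = 2.301×10^-19 J, so ΔE = (6² − 2²)E_1 = 7.363×10^-18 J.
λ = hc/ΔE = (6.63×10^-34·3.00×10^8)/7.363×10^-18 = 2.70×10^-8 m = 27.0 nm.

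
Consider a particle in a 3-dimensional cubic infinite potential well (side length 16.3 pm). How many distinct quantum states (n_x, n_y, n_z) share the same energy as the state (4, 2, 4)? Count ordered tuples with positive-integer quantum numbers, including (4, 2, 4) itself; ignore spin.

The level has n_x² + n_y² + n_z² = 36. The ordered positive-integer solutions are (2, 4, 4), (4, 2, 4), (4, 4, 2).
That gives 3 states.

degeneracy = 3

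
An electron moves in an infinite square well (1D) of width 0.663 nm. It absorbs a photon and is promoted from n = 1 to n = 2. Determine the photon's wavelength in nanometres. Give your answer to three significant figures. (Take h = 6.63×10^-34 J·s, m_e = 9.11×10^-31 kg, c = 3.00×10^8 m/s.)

λ = 483 nm

E_1 = h²/(8m_eL²) = 1.372×10^-19 J, so ΔE = (2² − 1²)E_1 = 4.116×10^-19 J.
λ = hc/ΔE = (6.63×10^-34·3.00×10^8)/4.116×10^-19 = 4.83×10^-7 m = 483 nm.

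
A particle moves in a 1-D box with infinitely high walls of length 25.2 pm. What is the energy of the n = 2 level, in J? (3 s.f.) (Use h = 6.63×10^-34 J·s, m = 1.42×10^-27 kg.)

For an infinite well E_n = n²h²/(8mL²), so E_1 = h²/(8mL²) = (6.63×10^-34)²/(8·1.42×10^-27·(2.52×10^-11 m)²) = 6.093×10^-20 J.
Then E_2 = 2²·E_1 = 4·6.093×10^-20 J = 2.44×10^-19 J.

E_2 = 2.44×10^-19 J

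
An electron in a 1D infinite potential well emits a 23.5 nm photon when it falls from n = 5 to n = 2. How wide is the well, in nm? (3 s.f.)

L = 0.387 nm

The photon carries ΔE = hc/λ = 6.626×10^-34·2.998×10^8/2.35×10^-8 m = 8.453×10^-18 J.
Since ΔE = (5² − 2²)E_1, E_1 = 4.025×10^-19 J, and L = h/√(8m_eE_1) = 3.87×10^-10 m = 0.387 nm.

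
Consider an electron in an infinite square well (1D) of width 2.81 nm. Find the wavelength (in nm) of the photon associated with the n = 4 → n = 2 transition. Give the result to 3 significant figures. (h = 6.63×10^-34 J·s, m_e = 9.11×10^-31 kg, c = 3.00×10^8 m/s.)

E_1 = h²/(8m_eL²) = 7.638×10^-21 J, so ΔE = (4² − 2²)E_1 = 9.166×10^-20 J.
λ = hc/ΔE = (6.63×10^-34·3.00×10^8)/9.166×10^-20 = 2.17×10^-6 m = 2.17×10^3 nm.

λ = 2.17×10^3 nm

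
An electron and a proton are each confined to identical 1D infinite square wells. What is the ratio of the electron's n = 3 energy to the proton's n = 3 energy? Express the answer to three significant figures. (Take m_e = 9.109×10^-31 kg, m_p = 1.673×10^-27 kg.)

1.84×10^3

E_n ∝ 1/m at fixed n and L, so the ratio is m_p/m_e = 1.673×10^-27/9.109×10^-31 = 1.84×10^3.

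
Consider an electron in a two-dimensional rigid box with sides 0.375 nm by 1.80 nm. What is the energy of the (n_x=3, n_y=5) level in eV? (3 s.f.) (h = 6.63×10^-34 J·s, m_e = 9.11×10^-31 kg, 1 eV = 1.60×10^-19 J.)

For a 2D rectangular well E = (h²/8m_e)·Σ n_i²/L_i² = (6.63×10^-34)²/(8·9.11×10^-31) · [3²/(0.375 nm)² + 5²/(1.80 nm)²].
Evaluating gives E = 4.325×10^-18 J = 27.0 eV.

E = 27.0 eV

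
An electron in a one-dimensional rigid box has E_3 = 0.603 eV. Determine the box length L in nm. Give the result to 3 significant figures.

L = 2.37 nm

From E_n = n²h²/(8m_eL²), L = n·h/√(8m_eE_n).
E_3 = 0.603 eV = 9.660×10^-20 J, so L = 3·6.626×10^-34/√(8·9.109×10^-31·9.660×10^-20) = 2.37×10^-9 m = 2.37 nm.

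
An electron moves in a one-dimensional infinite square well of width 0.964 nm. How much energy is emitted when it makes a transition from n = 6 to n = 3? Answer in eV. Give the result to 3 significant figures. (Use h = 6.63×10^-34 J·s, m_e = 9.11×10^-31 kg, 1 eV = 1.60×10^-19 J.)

E_1 = h²/(8m_eL²) = 6.490×10^-20 J.
|ΔE| = |6² − 3²|·E_1 = 27·6.490×10^-20 J = 1.752×10^-18 J = 11.0 eV.

|ΔE| = 11.0 eV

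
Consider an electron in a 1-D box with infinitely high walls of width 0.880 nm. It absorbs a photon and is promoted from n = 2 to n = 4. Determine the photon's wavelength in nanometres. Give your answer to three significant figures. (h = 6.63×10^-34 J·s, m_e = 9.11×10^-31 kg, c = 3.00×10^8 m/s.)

E_1 = h²/(8m_eL²) = 7.788×10^-20 J, so ΔE = (4² − 2²)E_1 = 9.346×10^-19 J.
λ = hc/ΔE = (6.63×10^-34·3.00×10^8)/9.346×10^-19 = 2.13×10^-7 m = 213 nm.

λ = 213 nm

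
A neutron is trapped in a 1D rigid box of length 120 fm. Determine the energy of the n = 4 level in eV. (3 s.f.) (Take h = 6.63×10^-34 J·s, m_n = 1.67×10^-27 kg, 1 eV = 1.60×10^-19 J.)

E_4 = 2.28×10^5 eV

For an infinite well E_n = n²h²/(8m_nL²), so E_1 = h²/(8m_nL²) = (6.63×10^-34)²/(8·1.67×10^-27·(1.20×10^-13 m)²) = 2.285×10^-15 J.
Then E_4 = 4²·E_1 = 16·2.285×10^-15 J = 3.656×10^-14 J.
Converting, E_4 = 3.656×10^-14 J / (1.60×10^-19 J/eV) = 2.28×10^5 eV.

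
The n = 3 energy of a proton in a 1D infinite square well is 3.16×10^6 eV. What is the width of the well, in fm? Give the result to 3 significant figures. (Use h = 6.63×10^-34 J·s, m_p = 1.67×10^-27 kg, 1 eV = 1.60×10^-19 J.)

L = 24.2 fm

From E_n = n²h²/(8m_pL²), L = n·h/√(8m_pE_n).
E_3 = 3.16×10^6 eV = 5.056×10^-13 J, so L = 3·6.63×10^-34/√(8·1.67×10^-27·5.056×10^-13) = 2.42×10^-14 m = 24.2 fm.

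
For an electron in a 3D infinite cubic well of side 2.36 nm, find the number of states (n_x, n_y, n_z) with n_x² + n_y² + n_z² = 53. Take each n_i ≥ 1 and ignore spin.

The level has n_x² + n_y² + n_z² = 53. The ordered positive-integer solutions are (1, 4, 6), (1, 6, 4), (4, 1, 6), (4, 6, 1), (6, 1, 4), (6, 4, 1).
That gives 6 states.

degeneracy = 6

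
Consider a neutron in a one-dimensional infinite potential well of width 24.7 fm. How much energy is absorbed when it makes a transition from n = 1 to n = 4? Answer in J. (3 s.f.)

E_1 = h²/(8m_nL²) = 5.370×10^-14 J.
|ΔE| = |1² − 4²|·E_1 = 15·5.370×10^-14 J = 8.06×10^-13 J.

|ΔE| = 8.06×10^-13 J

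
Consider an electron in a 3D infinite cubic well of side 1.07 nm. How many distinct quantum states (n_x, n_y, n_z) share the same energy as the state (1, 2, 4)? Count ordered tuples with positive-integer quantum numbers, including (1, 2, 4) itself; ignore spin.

The level has n_x² + n_y² + n_z² = 21. The ordered positive-integer solutions are (1, 2, 4), (1, 4, 2), (2, 1, 4), (2, 4, 1), (4, 1, 2), (4, 2, 1).
That gives 6 states.

degeneracy = 6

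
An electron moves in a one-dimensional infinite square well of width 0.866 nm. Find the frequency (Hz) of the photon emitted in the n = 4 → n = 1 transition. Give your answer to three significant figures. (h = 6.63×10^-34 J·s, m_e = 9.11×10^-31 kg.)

E_1 = h²/(8m_eL²) = 8.042×10^-20 J and ΔE = (4² − 1²)E_1 = 1.206×10^-18 J.
f = ΔE/h = 1.206×10^-18/6.63×10^-34 = 1.82×10^15 Hz.

f = 1.82×10^15 Hz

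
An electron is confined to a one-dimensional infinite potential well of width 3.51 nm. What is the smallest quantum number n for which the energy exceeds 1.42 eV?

E_1 = h²/(8m_eL²) = 4.890×10^-21 J = 0.03052 eV.
Need n² > 1.42/0.03052 = 46.53, i.e. n > 6.821.
The smallest integer satisfying this is n = 7.

n = 7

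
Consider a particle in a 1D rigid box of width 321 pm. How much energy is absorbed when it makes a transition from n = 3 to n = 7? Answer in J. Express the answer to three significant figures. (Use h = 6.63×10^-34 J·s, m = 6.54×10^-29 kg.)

E_1 = h²/(8mL²) = 8.154×10^-21 J.
|ΔE| = |3² − 7²|·E_1 = 40·8.154×10^-21 J = 3.26×10^-19 J.

|ΔE| = 3.26×10^-19 J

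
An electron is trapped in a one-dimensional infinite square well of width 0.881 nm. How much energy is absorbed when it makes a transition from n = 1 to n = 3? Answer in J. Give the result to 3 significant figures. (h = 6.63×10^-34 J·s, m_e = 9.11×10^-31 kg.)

E_1 = h²/(8m_eL²) = 7.771×10^-20 J.
|ΔE| = |1² − 3²|·E_1 = 8·7.771×10^-20 J = 6.22×10^-19 J.

|ΔE| = 6.22×10^-19 J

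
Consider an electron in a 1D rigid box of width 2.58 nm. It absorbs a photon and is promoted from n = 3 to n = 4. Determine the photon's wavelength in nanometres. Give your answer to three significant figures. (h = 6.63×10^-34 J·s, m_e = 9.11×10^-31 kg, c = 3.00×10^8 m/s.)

λ = 3.14×10^3 nm

E_1 = h²/(8m_eL²) = 9.061×10^-21 J, so ΔE = (4² − 3²)E_1 = 6.343×10^-20 J.
λ = hc/ΔE = (6.63×10^-34·3.00×10^8)/6.343×10^-20 = 3.14×10^-6 m = 3.14×10^3 nm.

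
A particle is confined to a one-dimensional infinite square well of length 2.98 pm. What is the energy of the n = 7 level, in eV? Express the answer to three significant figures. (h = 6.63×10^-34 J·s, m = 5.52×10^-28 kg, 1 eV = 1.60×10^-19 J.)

For an infinite well E_n = n²h²/(8mL²), so E_1 = h²/(8mL²) = (6.63×10^-34)²/(8·5.52×10^-28·(2.98×10^-12 m)²) = 1.121×10^-17 J.
Then E_7 = 7²·E_1 = 49·1.121×10^-17 J = 5.493×10^-16 J.
Converting, E_7 = 5.493×10^-16 J / (1.60×10^-19 J/eV) = 3.43×10^3 eV.

E_7 = 3.43×10^3 eV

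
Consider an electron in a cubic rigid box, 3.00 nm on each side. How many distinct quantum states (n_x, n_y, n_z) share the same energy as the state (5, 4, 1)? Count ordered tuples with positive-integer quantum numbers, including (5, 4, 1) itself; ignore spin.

The level has n_x² + n_y² + n_z² = 42. The ordered positive-integer solutions are (1, 4, 5), (1, 5, 4), (4, 1, 5), (4, 5, 1), (5, 1, 4), (5, 4, 1).
That gives 6 states.

degeneracy = 6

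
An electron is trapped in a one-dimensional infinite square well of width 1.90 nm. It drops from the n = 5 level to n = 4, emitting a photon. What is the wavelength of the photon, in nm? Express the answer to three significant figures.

λ = 1.32×10^3 nm

E_1 = h²/(8m_eL²) = 1.669×10^-20 J, so ΔE = (5² − 4²)E_1 = 1.502×10^-19 J.
λ = hc/ΔE = (6.626×10^-34·2.998×10^8)/1.502×10^-19 = 1.32×10^-6 m = 1.32×10^3 nm.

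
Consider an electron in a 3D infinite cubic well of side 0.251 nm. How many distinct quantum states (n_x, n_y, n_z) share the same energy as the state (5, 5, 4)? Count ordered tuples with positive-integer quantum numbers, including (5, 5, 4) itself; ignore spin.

The level has n_x² + n_y² + n_z² = 66. The ordered positive-integer solutions are (1, 1, 8), (1, 4, 7), (1, 7, 4), (1, 8, 1), (4, 1, 7), (4, 5, 5), (4, 7, 1), (5, 4, 5), (5, 5, 4), (7, 1, 4), (7, 4, 1), (8, 1, 1).
That gives 12 states.

degeneracy = 12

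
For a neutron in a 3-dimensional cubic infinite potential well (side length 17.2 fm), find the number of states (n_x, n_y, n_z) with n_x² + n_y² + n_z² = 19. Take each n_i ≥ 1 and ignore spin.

The level has n_x² + n_y² + n_z² = 19. The ordered positive-integer solutions are (1, 3, 3), (3, 1, 3), (3, 3, 1).
That gives 3 states.

degeneracy = 3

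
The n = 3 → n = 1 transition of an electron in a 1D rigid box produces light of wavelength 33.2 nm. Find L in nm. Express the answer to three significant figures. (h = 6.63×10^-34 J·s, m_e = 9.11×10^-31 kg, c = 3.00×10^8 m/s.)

L = 0.284 nm

The photon carries ΔE = hc/λ = 6.63×10^-34·3.00×10^8/3.32×10^-8 m = 5.991×10^-18 J.
Since ΔE = (3² − 1²)E_1, E_1 = 7.489×10^-19 J, and L = h/√(8m_eE_1) = 2.84×10^-10 m = 0.284 nm.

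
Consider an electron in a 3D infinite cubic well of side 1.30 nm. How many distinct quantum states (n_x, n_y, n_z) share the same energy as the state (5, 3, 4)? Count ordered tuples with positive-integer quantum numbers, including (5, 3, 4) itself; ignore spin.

degeneracy = 6

The level has n_x² + n_y² + n_z² = 50. The ordered positive-integer solutions are (3, 4, 5), (3, 5, 4), (4, 3, 5), (4, 5, 3), (5, 3, 4), (5, 4, 3).
That gives 6 states.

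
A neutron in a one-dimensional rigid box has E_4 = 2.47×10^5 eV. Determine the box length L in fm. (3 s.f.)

From E_n = n²h²/(8m_nL²), L = n·h/√(8m_nE_n).
E_4 = 2.47×10^5 eV = 3.957×10^-14 J, so L = 4·6.626×10^-34/√(8·1.675×10^-27·3.957×10^-14) = 1.15×10^-13 m = 115 fm.

L = 115 fm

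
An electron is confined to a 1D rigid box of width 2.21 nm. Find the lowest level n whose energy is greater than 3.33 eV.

n = 7

E_1 = h²/(8m_eL²) = 1.234×10^-20 J = 0.07703 eV.
Need n² > 3.33/0.07703 = 43.23, i.e. n > 6.575.
The smallest integer satisfying this is n = 7.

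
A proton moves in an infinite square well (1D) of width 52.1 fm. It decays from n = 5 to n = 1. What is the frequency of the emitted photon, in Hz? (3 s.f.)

E_1 = h²/(8m_pL²) = 1.208×10^-14 J and ΔE = (5² − 1²)E_1 = 2.899×10^-13 J.
f = ΔE/h = 2.899×10^-13/6.626×10^-34 = 4.38×10^20 Hz.

f = 4.38×10^20 Hz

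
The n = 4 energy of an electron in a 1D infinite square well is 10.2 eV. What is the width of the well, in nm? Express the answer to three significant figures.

L = 0.768 nm

From E_n = n²h²/(8m_eL²), L = n·h/√(8m_eE_n).
E_4 = 10.2 eV = 1.634×10^-18 J, so L = 4·6.626×10^-34/√(8·9.109×10^-31·1.634×10^-18) = 7.68×10^-10 m = 0.768 nm.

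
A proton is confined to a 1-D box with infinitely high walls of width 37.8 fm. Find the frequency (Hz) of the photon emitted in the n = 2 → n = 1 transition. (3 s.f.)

f = 1.04×10^20 Hz

E_1 = h²/(8m_pL²) = 2.296×10^-14 J and ΔE = (2² − 1²)E_1 = 6.888×10^-14 J.
f = ΔE/h = 6.888×10^-14/6.626×10^-34 = 1.04×10^20 Hz.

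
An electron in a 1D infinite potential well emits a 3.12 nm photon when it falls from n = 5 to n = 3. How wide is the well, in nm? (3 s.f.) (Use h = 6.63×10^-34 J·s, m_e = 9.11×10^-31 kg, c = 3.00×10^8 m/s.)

L = 0.123 nm

The photon carries ΔE = hc/λ = 6.63×10^-34·3.00×10^8/3.12×10^-9 m = 6.375×10^-17 J.
Since ΔE = (5² − 3²)E_1, E_1 = 3.984×10^-18 J, and L = h/√(8m_eE_1) = 1.23×10^-10 m = 0.123 nm.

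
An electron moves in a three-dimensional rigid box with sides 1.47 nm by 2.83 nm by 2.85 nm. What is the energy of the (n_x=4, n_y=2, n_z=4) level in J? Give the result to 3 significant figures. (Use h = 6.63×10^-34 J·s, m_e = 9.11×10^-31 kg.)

E = 5.96×10^-19 J

For a 3D rectangular well E = (h²/8m_e)·Σ n_i²/L_i² = (6.63×10^-34)²/(8·9.11×10^-31) · [4²/(1.47 nm)² + 2²/(2.83 nm)² + 4²/(2.85 nm)²].
Evaluating gives E = 5.96×10^-19 J.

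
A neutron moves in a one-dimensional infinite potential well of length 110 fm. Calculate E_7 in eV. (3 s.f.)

For an infinite well E_n = n²h²/(8m_nL²), so E_1 = h²/(8m_nL²) = (6.626×10^-34)²/(8·1.675×10^-27·(1.10×10^-13 m)²) = 2.708×10^-15 J.
Then E_7 = 7²·E_1 = 49·2.708×10^-15 J = 1.327×10^-13 J.
Converting, E_7 = 1.327×10^-13 J / (1.602×10^-19 J/eV) = 8.28×10^5 eV.

E_7 = 8.28×10^5 eV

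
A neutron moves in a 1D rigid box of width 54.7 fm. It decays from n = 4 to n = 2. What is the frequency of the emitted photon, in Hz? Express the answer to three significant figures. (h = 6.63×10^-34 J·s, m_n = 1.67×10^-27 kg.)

f = 1.99×10^20 Hz

E_1 = h²/(8m_nL²) = 1.100×10^-14 J and ΔE = (4² − 2²)E_1 = 1.320×10^-13 J.
f = ΔE/h = 1.320×10^-13/6.63×10^-34 = 1.99×10^20 Hz.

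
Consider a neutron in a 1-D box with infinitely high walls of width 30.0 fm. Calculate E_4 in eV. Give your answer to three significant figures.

For an infinite well E_n = n²h²/(8m_nL²), so E_1 = h²/(8m_nL²) = (6.626×10^-34)²/(8·1.675×10^-27·(3.00×10^-14 m)²) = 3.640×10^-14 J.
Then E_4 = 4²·E_1 = 16·3.640×10^-14 J = 5.824×10^-13 J.
Converting, E_4 = 5.824×10^-13 J / (1.602×10^-19 J/eV) = 3.64×10^6 eV.

E_4 = 3.64×10^6 eV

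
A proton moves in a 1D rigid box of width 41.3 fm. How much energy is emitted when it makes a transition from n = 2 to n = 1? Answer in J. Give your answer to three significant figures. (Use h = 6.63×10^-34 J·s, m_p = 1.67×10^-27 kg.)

|ΔE| = 5.79×10^-14 J

E_1 = h²/(8m_pL²) = 1.929×10^-14 J.
|ΔE| = |2² − 1²|·E_1 = 3·1.929×10^-14 J = 5.79×10^-14 J.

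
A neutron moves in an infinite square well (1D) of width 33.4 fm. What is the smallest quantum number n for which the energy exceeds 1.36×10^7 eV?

n = 9

E_1 = h²/(8m_nL²) = 2.937×10^-14 J = 1.833×10^5 eV.
Need n² > 1.36×10^7/1.833×10^5 = 74.20, i.e. n > 8.614.
The smallest integer satisfying this is n = 9.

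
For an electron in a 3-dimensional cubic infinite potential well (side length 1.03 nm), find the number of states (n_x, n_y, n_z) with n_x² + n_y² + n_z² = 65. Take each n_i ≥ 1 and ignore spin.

degeneracy = 6

The level has n_x² + n_y² + n_z² = 65. The ordered positive-integer solutions are (2, 5, 6), (2, 6, 5), (5, 2, 6), (5, 6, 2), (6, 2, 5), (6, 5, 2).
That gives 6 states.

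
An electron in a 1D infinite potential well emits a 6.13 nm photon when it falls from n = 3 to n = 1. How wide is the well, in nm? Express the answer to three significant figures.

The photon carries ΔE = hc/λ = 6.626×10^-34·2.998×10^8/6.13×10^-9 m = 3.241×10^-17 J.
Since ΔE = (3² − 1²)E_1, E_1 = 4.051×10^-18 J, and L = h/√(8m_eE_1) = 1.22×10^-10 m = 0.122 nm.

L = 0.122 nm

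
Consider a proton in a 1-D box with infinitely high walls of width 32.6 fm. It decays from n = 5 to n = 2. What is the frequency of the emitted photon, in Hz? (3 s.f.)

E_1 = h²/(8m_pL²) = 3.087×10^-14 J and ΔE = (5² − 2²)E_1 = 6.483×10^-13 J.
f = ΔE/h = 6.483×10^-13/6.626×10^-34 = 9.78×10^20 Hz.

f = 9.78×10^20 Hz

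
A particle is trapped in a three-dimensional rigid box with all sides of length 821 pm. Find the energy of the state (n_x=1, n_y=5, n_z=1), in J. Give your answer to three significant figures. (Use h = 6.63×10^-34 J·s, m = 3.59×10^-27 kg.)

For a 3D rectangular well E = (h²/8m)·Σ n_i²/L_i² = (6.63×10^-34)²/(8·3.59×10^-27) · [1²/(821 pm)² + 5²/(821 pm)² + 1²/(821 pm)²].
Evaluating gives E = 6.13×10^-22 J.

E = 6.13×10^-22 J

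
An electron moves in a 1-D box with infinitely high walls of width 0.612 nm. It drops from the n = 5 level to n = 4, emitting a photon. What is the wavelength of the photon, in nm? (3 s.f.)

E_1 = h²/(8m_eL²) = 1.609×10^-19 J, so ΔE = (5² − 4²)E_1 = 1.448×10^-18 J.
λ = hc/ΔE = (6.626×10^-34·2.998×10^8)/1.448×10^-18 = 1.37×10^-7 m = 137 nm.

λ = 137 nm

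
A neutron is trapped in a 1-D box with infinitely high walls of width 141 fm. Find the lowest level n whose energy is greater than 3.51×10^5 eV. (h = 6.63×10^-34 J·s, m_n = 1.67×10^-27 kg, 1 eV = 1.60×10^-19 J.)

n = 6

E_1 = h²/(8m_nL²) = 1.655×10^-15 J = 1.034×10^4 eV.
Need n² > 3.51×10^5/1.034×10^4 = 33.95, i.e. n > 5.827.
The smallest integer satisfying this is n = 6.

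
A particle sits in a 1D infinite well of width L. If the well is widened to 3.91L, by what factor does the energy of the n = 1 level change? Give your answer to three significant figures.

E_n ∝ 1/L², so the energy scales by 1/3.91² = 0.0654.

0.0654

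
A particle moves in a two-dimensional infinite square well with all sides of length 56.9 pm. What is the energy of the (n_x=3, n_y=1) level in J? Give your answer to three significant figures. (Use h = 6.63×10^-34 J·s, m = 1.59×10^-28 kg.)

For a 2D rectangular well E = (h²/8m)·Σ n_i²/L_i² = (6.63×10^-34)²/(8·1.59×10^-28) · [3²/(56.9 pm)² + 1²/(56.9 pm)²].
Evaluating gives E = 1.07×10^-18 J.

E = 1.07×10^-18 J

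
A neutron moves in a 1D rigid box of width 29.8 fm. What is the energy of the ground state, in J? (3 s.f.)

For an infinite well E_n = n²h²/(8m_nL²), so E_1 = h²/(8m_nL²) = (6.626×10^-34)²/(8·1.675×10^-27·(2.98×10^-14 m)²) = 3.689×10^-14 J.

E_1 = 3.69×10^-14 J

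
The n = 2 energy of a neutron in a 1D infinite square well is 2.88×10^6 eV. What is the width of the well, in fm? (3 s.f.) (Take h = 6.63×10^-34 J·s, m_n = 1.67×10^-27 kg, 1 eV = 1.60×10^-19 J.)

L = 16.9 fm

From E_n = n²h²/(8m_nL²), L = n·h/√(8m_nE_n).
E_2 = 2.88×10^6 eV = 4.608×10^-13 J, so L = 2·6.63×10^-34/√(8·1.67×10^-27·4.608×10^-13) = 1.69×10^-14 m = 16.9 fm.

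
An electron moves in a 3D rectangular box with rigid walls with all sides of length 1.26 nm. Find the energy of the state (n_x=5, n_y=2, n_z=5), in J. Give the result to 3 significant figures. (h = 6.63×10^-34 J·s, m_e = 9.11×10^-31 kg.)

E = 2.05×10^-18 J

For a 3D rectangular well E = (h²/8m_e)·Σ n_i²/L_i² = (6.63×10^-34)²/(8·9.11×10^-31) · [5²/(1.26 nm)² + 2²/(1.26 nm)² + 5²/(1.26 nm)²].
Evaluating gives E = 2.05×10^-18 J.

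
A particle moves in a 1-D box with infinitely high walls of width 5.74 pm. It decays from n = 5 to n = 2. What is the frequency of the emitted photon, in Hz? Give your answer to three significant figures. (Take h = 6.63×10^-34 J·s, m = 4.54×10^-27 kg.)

f = 1.16×10^16 Hz

E_1 = h²/(8mL²) = 3.673×10^-19 J and ΔE = (5² − 2²)E_1 = 7.713×10^-18 J.
f = ΔE/h = 7.713×10^-18/6.63×10^-34 = 1.16×10^16 Hz.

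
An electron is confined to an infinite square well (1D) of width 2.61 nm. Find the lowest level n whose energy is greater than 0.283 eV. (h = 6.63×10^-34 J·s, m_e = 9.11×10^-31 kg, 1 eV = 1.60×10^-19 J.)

n = 3

E_1 = h²/(8m_eL²) = 8.854×10^-21 J = 0.05534 eV.
Need n² > 0.283/0.05534 = 5.114, i.e. n > 2.261.
The smallest integer satisfying this is n = 3.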